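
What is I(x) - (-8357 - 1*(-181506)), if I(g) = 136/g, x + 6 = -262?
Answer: -11601017/67 ≈ -1.7315e+5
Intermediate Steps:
x = -268 (x = -6 - 262 = -268)
I(x) - (-8357 - 1*(-181506)) = 136/(-268) - (-8357 - 1*(-181506)) = 136*(-1/268) - (-8357 + 181506) = -34/67 - 1*173149 = -34/67 - 173149 = -11601017/67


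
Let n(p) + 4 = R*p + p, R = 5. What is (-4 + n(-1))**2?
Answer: 196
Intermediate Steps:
n(p) = -4 + 6*p (n(p) = -4 + (5*p + p) = -4 + 6*p)
(-4 + n(-1))**2 = (-4 + (-4 + 6*(-1)))**2 = (-4 + (-4 - 6))**2 = (-4 - 10)**2 = (-14)**2 = 196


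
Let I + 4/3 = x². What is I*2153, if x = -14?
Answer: 1257352/3 ≈ 4.1912e+5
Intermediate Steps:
I = 584/3 (I = -4/3 + (-14)² = -4/3 + 196 = 584/3 ≈ 194.67)
I*2153 = (584/3)*2153 = 1257352/3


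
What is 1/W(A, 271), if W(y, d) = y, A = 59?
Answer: 1/59 ≈ 0.016949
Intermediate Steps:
1/W(A, 271) = 1/59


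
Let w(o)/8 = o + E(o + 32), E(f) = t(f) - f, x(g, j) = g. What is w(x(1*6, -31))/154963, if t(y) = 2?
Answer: -240/154963 ≈ -0.0015488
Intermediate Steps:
E(f) = 2 - f
w(o) = -240 (w(o) = 8*(o + (2 - (o + 32))) = 8*(o + (2 - (32 + o))) = 8*(o + (2 + (-32 - o))) = 8*(o + (-30 - o)) = 8*(-30) = -240)
w(x(1*6, -31))/154963 = -240/154963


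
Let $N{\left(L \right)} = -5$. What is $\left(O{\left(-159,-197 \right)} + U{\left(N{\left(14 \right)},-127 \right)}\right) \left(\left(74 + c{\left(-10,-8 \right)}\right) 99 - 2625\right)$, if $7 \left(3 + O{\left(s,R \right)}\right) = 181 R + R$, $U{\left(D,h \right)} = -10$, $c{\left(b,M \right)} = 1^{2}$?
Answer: $-24648000$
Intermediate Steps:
$c{\left(b,M \right)} = 1$
$O{\left(s,R \right)} = -3 + 26 R$ ($O{\left(s,R \right)} = -3 + \frac{181 R + R}{7} = -3 + \frac{182 R}{7} = -3 + 26 R$)
$\left(O{\left(-159,-197 \right)} + U{\left(N{\left(14 \right)},-127 \right)}\right) \left(\left(74 + c{\left(-10,-8 \right)}\right) 99 - 2625\right) = \left(\left(-3 + 26 \left(-197\right)\right) - 10\right) \left(\left(74 + 1\right) 99 - 2625\right) = \left(\left(-3 - 5122\right) - 10\right) \left(75 \cdot 99 - 2625\right) = \left(-5125 - 10\right) \left(7425 - 2625\right) = \left(-5135\right) 4800 = -24648000$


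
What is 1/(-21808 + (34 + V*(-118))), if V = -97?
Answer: -1/10328 ≈ -9.6824e-5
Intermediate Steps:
1/(-21808 + (34 + V*(-118))) = 1/(-21808 + (34 - 97*(-118))) = 1/(-21808 + (34 + 11446)) = 1/(-21808 + 11480) = 1/(-10328) = -1/10328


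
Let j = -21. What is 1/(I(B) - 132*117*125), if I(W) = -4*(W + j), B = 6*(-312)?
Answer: -1/1922928 ≈ -5.2004e-7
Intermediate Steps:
B = -1872
I(W) = 84 - 4*W (I(W) = -4*(W - 21) = -4*(-21 + W) = 84 - 4*W)
1/(I(B) - 132*117*125) = 1/((84 - 4*(-1872)) - 132*117*125) = 1/((84 + 7488) - 15444*125) = 1/(7572 - 1930500) = 1/(-1922928) = -1/1922928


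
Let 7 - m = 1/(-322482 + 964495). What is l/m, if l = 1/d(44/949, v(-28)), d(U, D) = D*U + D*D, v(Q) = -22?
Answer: 609270337/2059857163320 ≈ 0.00029578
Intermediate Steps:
m = 4494090/642013 (m = 7 - 1/(-322482 + 964495) = 7 - 1/642013 = 4494090/642013 ≈ 7.0000)
d(U, D) = D² + D*U (d(U, D) = D*U + D² = D² + D*U)
l = 949/458348 (l = 1/(-22*(-22 + 44/949)) = 1/(-22*(-20834/949)) = 1/(458348/949) = 949/458348 ≈ 0.0020705)
l/m = 949/(458348*(4494090/642013)) = (949/458348)*(642013/4494090) = 609270337/2059857163320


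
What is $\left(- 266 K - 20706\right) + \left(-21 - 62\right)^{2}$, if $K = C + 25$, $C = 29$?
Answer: $-28181$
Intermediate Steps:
$K = 54$ ($K = 29 + 25 = 54$)
$\left(- 266 K - 20706\right) + \left(-21 - 62\right)^{2} = \left(\left(-266\right) 54 - 20706\right) + \left(-21 - 62\right)^{2} = \left(-14364 - 20706\right) + \left(-83\right)^{2} = -35070 + 6889 = -28181$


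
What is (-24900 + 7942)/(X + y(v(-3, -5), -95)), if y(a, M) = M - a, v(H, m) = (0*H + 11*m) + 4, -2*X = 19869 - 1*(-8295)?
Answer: 8479/7063 ≈ 1.2005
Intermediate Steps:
X = -14082 (X = -(19869 - 1*(-8295))/2 = -(19869 + 8295)/2 = -1/2*28164 = -14082)
v(H, m) = 4 + 11*m (v(H, m) = (0 + 11*m) + 4 = 11*m + 4 = 4 + 11*m)
(-24900 + 7942)/(X + y(v(-3, -5), -95)) = (-24900 + 7942)/(-14082 + (-95 - (4 + 11*(-5)))) = -16958/(-14082 + (-95 - (4 - 55))) = -16958/(-14082 + (-95 - 1*(-51))) = -16958/(-14082 + (-95 + 51)) = -16958/(-14082 - 44) = -16958/(-14126) = -16958*(-1/14126) = 8479/7063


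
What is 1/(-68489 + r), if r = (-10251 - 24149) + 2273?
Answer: -1/100616 ≈ -9.9388e-6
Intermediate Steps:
r = -32127 (r = -34400 + 2273 = -32127)
1/(-68489 + r) = 1/(-68489 - 32127) = 1/(-100616) = -1/100616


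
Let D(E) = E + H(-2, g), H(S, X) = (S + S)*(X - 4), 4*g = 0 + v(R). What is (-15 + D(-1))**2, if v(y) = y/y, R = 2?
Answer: 1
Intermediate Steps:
v(y) = 1
g = 1/4 (g = (0 + 1)/4 = (1/4)*1 = 1/4 ≈ 0.25000)
H(S, X) = 2*S*(-4 + X) (H(S, X) = (2*S)*(-4 + X) = 2*S*(-4 + X))
D(E) = 15 + E (D(E) = E + 2*(-2)*(-4 + 1/4) = E + 2*(-2)*(-15/4) = E + 15 = 15 + E)
(-15 + D(-1))**2 = (-15 + (15 - 1))**2 = (-15 + 14)**2 = (-1)**2 = 1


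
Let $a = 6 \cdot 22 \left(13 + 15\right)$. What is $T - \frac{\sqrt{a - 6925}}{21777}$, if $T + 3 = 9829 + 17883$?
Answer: $27709 - \frac{i \sqrt{3229}}{21777} \approx 27709.0 - 0.0026094 i$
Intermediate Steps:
$T = 27709$ ($T = -3 + \left(9829 + 17883\right) = -3 + 27712 = 27709$)
$a = 3696$ ($a = 132 \cdot 28 = 3696$)
$T - \frac{\sqrt{a - 6925}}{21777} = 27709 - \frac{\sqrt{3696 - 6925}}{21777} = 27709 - \sqrt{-3229} \cdot \frac{1}{21777} = 27709 - i \sqrt{3229} \cdot \frac{1}{21777} = 27709 - \frac{i \sqrt{3229}}{21777}$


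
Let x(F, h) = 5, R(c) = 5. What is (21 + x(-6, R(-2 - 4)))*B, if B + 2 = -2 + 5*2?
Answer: 156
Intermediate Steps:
B = 6 (B = -2 + (-2 + 5*2) = -2 + (-2 + 10) = -2 + 8 = 6)
(21 + x(-6, R(-2 - 4)))*B = (21 + 5)*6 = 26*6 = 156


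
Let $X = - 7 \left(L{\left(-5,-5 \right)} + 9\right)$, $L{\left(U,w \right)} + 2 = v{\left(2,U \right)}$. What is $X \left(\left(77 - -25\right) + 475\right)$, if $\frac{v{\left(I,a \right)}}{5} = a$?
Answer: $72702$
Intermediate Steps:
$v{\left(I,a \right)} = 5 a$
$L{\left(U,w \right)} = -2 + 5 U$
$X = 126$ ($X = - 7 \left(\left(-2 + 5 \left(-5\right)\right) + 9\right) = - 7 \left(\left(-2 - 25\right) + 9\right) = - 7 \left(-27 + 9\right) = \left(-7\right) \left(-18\right) = 126$)
$X \left(\left(77 - -25\right) + 475\right) = 126 \left(\left(77 - -25\right) + 475\right) = 126 \left(\left(77 + 25\right) + 475\right) = 126 \left(102 + 475\right) = 126 \cdot 577 = 72702$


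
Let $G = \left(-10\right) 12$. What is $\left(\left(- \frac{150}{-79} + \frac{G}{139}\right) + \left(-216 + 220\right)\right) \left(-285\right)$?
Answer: $- \frac{15758790}{10981} \approx -1435.1$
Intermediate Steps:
$G = -120$
$\left(\left(- \frac{150}{-79} + \frac{G}{139}\right) + \left(-216 + 220\right)\right) \left(-285\right) = \left(\left(- \frac{150}{-79} - \frac{120}{139}\right) + \left(-216 + 220\right)\right) \left(-285\right) = \left(\left(\left(-150\right) \left(- \frac{1}{79}\right) - \frac{120}{139}\right) + 4\right) \left(-285\right) = \left(\left(\frac{150}{79} - \frac{120}{139}\right) + 4\right) \left(-285\right) = \left(\frac{11370}{10981} + 4\right) \left(-285\right) = \frac{55294}{10981} \left(-285\right) = - \frac{15758790}{10981}$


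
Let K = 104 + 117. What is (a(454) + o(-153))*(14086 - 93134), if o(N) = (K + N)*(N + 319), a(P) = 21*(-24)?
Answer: -852453632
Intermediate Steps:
a(P) = -504
K = 221
o(N) = (221 + N)*(319 + N) (o(N) = (221 + N)*(N + 319) = (221 + N)*(319 + N))
(a(454) + o(-153))*(14086 - 93134) = (-504 + (70499 + (-153)**2 + 540*(-153)))*(14086 - 93134) = (-504 + (70499 + 23409 - 82620))*(-79048) = (-504 + 11288)*(-79048) = 10784*(-79048) = -852453632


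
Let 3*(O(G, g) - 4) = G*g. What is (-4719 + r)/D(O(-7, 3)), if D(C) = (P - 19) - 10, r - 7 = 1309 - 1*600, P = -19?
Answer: 4003/48 ≈ 83.396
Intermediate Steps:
r = 716 (r = 7 + (1309 - 1*600) = 7 + (1309 - 600) = 7 + 709 = 716)
O(G, g) = 4 + G*g/3 (O(G, g) = 4 + (G*g)/3 = 4 + G*g/3)
D(C) = -48 (D(C) = (-19 - 19) - 10 = -38 - 10 = -48)
(-4719 + r)/D(O(-7, 3)) = (-4719 + 716)/(-48) = -4003*(-1/48) = 4003/48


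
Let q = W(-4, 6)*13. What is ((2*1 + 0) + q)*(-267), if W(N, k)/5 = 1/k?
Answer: -6853/2 ≈ -3426.5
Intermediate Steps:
W(N, k) = 5/k
q = 65/6 (q = (5/6)*13 = (5*(⅙))*13 = (⅚)*13 = 65/6 ≈ 10.833)
((2*1 + 0) + q)*(-267) = ((2*1 + 0) + 65/6)*(-267) = ((2 + 0) + 65/6)*(-267) = (2 + 65/6)*(-267) = (77/6)*(-267) = -6853/2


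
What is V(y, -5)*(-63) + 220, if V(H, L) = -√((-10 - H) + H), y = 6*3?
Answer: 220 + 63*I*√10 ≈ 220.0 + 199.22*I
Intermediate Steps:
y = 18
V(H, L) = -I*√10 (V(H, L) = -√(-10) = -I*√10)
V(y, -5)*(-63) + 220 = -I*√10*(-63) + 220 = 63*I*√10 + 220 = 220 + 63*I*√10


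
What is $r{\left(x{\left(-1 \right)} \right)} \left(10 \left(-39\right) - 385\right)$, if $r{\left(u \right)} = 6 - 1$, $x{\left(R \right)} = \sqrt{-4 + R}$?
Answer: $-3875$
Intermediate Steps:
$r{\left(u \right)} = 5$
$r{\left(x{\left(-1 \right)} \right)} \left(10 \left(-39\right) - 385\right) = 5 \left(10 \left(-39\right) - 385\right) = 5 \left(-390 - 385\right) = 5 \left(-775\right) = -3875$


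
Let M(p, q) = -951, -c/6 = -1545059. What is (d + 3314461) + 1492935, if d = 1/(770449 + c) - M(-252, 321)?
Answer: 48279664982642/10040803 ≈ 4.8083e+6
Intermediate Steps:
c = 9270354 (c = -6*(-1545059) = 9270354)
d = 9548803654/10040803 (d = 1/(770449 + 9270354) - 1*(-951) = 1/10040803 + 951 = 9548803654/10040803 ≈ 951.00)
(d + 3314461) + 1492935 = (9548803654/10040803 + 3314461) + 1492935 = 33289398755837/10040803 + 1492935 = 48279664982642/10040803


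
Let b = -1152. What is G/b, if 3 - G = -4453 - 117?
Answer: -4573/1152 ≈ -3.9696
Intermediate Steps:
G = 4573 (G = 3 - (-4453 - 117) = 3 - 1*(-4570) = 3 + 4570 = 4573)
G/b = 4573/(-1152) = 4573*(-1/1152) = -4573/1152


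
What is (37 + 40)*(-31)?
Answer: -2387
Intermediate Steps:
(37 + 40)*(-31) = 77*(-31) = -2387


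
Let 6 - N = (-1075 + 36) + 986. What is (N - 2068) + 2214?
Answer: 205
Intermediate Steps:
N = 59 (N = 6 - ((-1075 + 36) + 986) = 6 - (-1039 + 986) = 6 - 1*(-53) = 6 + 53 = 59)
(N - 2068) + 2214 = (59 - 2068) + 2214 = -2009 + 2214 = 205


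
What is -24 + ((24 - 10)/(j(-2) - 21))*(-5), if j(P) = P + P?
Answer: -106/5 ≈ -21.200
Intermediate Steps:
j(P) = 2*P
-24 + ((24 - 10)/(j(-2) - 21))*(-5) = -24 + ((24 - 10)/(2*(-2) - 21))*(-5) = -24 + (14/(-4 - 21))*(-5) = -24 + (14/(-25))*(-5) = -24 + (14*(-1/25))*(-5) = -24 - 14/25*(-5) = -24 + 14/5 = -106/5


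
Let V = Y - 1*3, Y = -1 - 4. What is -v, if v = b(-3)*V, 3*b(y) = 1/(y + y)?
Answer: -4/9 ≈ -0.44444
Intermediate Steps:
Y = -5
V = -8 (V = -5 - 1*3 = -5 - 3 = -8)
b(y) = 1/(6*y) (b(y) = 1/(3*(y + y)) = 1/(3*((2*y))) = (1/(2*y))/3 = 1/(6*y))
v = 4/9 (v = ((1/6)/(-3))*(-8) = ((1/6)*(-1/3))*(-8) = -1/18*(-8) = 4/9 ≈ 0.44444)
-v = -1*4/9 = -4/9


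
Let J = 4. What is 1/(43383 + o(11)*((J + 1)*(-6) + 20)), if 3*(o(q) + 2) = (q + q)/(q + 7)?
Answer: 27/1171771 ≈ 2.3042e-5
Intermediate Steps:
o(q) = -2 + 2*q/(3*(7 + q)) (o(q) = -2 + ((q + q)/(q + 7))/3 = -2 + ((2*q)/(7 + q))/3 = -2 + (2*q/(7 + q))/3 = -2 + 2*q/(3*(7 + q)))
1/(43383 + o(11)*((J + 1)*(-6) + 20)) = 1/(43383 + (2*(-21 - 2*11)/(3*(7 + 11)))*((4 + 1)*(-6) + 20)) = 1/(43383 + ((⅔)*(-21 - 22)/18)*(5*(-6) + 20)) = 1/(43383 + ((⅔)*(1/18)*(-43))*(-30 + 20)) = 1/(43383 - 43/27*(-10)) = 1/(43383 + 430/27) = 1/(1171771/27) = 27/1171771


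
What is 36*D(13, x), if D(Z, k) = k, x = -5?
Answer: -180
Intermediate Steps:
36*D(13, x) = 36*(-5) = -180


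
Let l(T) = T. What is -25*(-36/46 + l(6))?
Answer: -3000/23 ≈ -130.43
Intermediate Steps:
-25*(-36/46 + l(6)) = -25*(-36/46 + 6) = -25*(-36*1/46 + 6) = -25*(-18/23 + 6) = -25*120/23 = -3000/23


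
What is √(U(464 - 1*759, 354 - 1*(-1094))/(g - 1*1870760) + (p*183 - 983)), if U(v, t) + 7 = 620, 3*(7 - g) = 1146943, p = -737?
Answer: I*√6206736125970703094/6759202 ≈ 368.58*I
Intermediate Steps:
g = -1146922/3 (g = 7 - ⅓*1146943 = 7 - 1146943/3 = -1146922/3 ≈ -3.8231e+5)
U(v, t) = 613 (U(v, t) = -7 + 620 = 613)
√(U(464 - 1*759, 354 - 1*(-1094))/(g - 1*1870760) + (p*183 - 983)) = √(613/(-1146922/3 - 1*1870760) + (-737*183 - 983)) = √(613/(-1146922/3 - 1870760) + (-134871 - 983)) = √(613/(-6759202/3) - 135854) = √(613*(-3/6759202) - 135854) = √(-1839/6759202 - 135854) = √(-918264630347/6759202) = I*√6206736125970703094/6759202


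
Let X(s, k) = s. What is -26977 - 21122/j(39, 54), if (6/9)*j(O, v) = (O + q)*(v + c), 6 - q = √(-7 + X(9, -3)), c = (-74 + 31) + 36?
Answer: -2565633797/95081 - 42244*√2/285243 ≈ -26984.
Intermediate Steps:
c = -7 (c = -43 + 36 = -7)
q = 6 - √2 (q = 6 - √(-7 + 9) = 6 - √2 ≈ 4.5858)
j(O, v) = 3*(-7 + v)*(6 + O - √2)/2 (j(O, v) = 3*((O + (6 - √2))*(v - 7))/2 = 3*((6 + O - √2)*(-7 + v))/2 = 3*((-7 + v)*(6 + O - √2))/2 = 3*(-7 + v)*(6 + O - √2)/2)
-26977 - 21122/j(39, 54) = -26977 - 21122/(-63 - 21/2*39 + 21*√2/2 + (3/2)*39*54 + (3/2)*54*(6 - √2)) = -26977 - 21122/(-63 - 819/2 + 21*√2/2 + 3159 + (486 - 81*√2)) = -26977 - 21122/(6345/2 - 141*√2/2)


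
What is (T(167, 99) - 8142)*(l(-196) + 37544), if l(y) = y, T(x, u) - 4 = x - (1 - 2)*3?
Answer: -297588864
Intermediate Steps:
T(x, u) = 7 + x (T(x, u) = 4 + (x - (1 - 2)*3) = 4 + (x - (-1)*3) = 4 + (x - 1*(-3)) = 4 + (x + 3) = 4 + (3 + x) = 7 + x)
(T(167, 99) - 8142)*(l(-196) + 37544) = ((7 + 167) - 8142)*(-196 + 37544) = (174 - 8142)*37348 = -7968*37348 = -297588864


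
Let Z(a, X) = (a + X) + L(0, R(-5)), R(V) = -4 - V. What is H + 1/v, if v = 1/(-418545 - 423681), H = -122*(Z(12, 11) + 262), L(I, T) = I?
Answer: -876996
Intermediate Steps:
Z(a, X) = X + a (Z(a, X) = (a + X) + 0 = (X + a) + 0 = X + a)
H = -34770 (H = -122*((11 + 12) + 262) = -122*(23 + 262) = -122*285 = -34770)
v = -1/842226 (v = 1/(-842226) = -1/842226 ≈ -1.1873e-6)
H + 1/v = -34770 + 1/(-1/842226) = -34770 - 842226 = -876996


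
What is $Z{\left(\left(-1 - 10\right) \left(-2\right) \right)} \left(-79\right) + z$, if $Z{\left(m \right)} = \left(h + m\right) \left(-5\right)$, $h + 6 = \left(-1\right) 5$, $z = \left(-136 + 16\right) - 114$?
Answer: $4111$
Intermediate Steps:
$z = -234$ ($z = -120 - 114 = -234$)
$h = -11$ ($h = -6 - 5 = -11$)
$Z{\left(m \right)} = 55 - 5 m$ ($Z{\left(m \right)} = \left(-11 + m\right) \left(-5\right) = 55 - 5 m$)
$Z{\left(\left(-1 - 10\right) \left(-2\right) \right)} \left(-79\right) + z = \left(55 - 5 \left(-1 - 10\right) \left(-2\right)\right) \left(-79\right) - 234 = \left(55 - 5 \left(\left(-11\right) \left(-2\right)\right)\right) \left(-79\right) - 234 = \left(55 - 110\right) \left(-79\right) - 234 = \left(-55\right) \left(-79\right) - 234 = 4345 - 234 = 4111$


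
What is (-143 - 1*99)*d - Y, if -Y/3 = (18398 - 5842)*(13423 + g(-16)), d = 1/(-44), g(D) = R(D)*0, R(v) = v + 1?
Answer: 1011235139/2 ≈ 5.0562e+8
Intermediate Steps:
R(v) = 1 + v
g(D) = 0 (g(D) = (1 + D)*0 = 0)
d = -1/44 ≈ -0.022727
Y = -505617564 (Y = -3*(18398 - 5842)*(13423 + 0) = -37668*13423 = -3*168539188 = -505617564)
(-143 - 1*99)*d - Y = (-143 - 1*99)*(-1/44) - 1*(-505617564) = (-143 - 99)*(-1/44) + 505617564 = -242*(-1/44) + 505617564 = 11/2 + 505617564 = 1011235139/2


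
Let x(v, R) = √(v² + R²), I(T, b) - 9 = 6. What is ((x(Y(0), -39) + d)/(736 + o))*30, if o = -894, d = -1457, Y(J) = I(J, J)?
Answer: 21855/79 - 45*√194/79 ≈ 268.71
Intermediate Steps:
I(T, b) = 15 (I(T, b) = 9 + 6 = 15)
Y(J) = 15
x(v, R) = √(R² + v²)
((x(Y(0), -39) + d)/(736 + o))*30 = ((√((-39)² + 15²) - 1457)/(736 - 894))*30 = ((√(1521 + 225) - 1457)/(-158))*30 = ((√1746 - 1457)*(-1/158))*30 = ((3*√194 - 1457)*(-1/158))*30 = ((-1457 + 3*√194)*(-1/158))*30 = (1457/158 - 3*√194/158)*30 = 21855/79 - 45*√194/79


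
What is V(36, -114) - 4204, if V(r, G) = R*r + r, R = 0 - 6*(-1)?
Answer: -3952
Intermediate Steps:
R = 6 (R = 0 + 6 = 6)
V(r, G) = 7*r (V(r, G) = 6*r + r = 7*r)
V(36, -114) - 4204 = 7*36 - 4204 = 252 - 4204 = -3952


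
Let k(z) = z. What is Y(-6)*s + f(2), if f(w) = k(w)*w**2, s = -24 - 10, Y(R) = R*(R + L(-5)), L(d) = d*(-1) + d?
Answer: -1216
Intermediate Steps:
L(d) = 0 (L(d) = -d + d = 0)
Y(R) = R**2 (Y(R) = R*(R + 0) = R*R = R**2)
s = -34
f(w) = w**3 (f(w) = w*w**2 = w**3)
Y(-6)*s + f(2) = (-6)**2*(-34) + 2**3 = 36*(-34) + 8 = -1224 + 8 = -1216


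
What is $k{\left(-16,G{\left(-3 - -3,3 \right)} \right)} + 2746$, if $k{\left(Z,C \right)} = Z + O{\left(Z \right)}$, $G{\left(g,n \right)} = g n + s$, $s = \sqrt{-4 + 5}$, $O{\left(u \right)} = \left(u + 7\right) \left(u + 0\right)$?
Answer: $2874$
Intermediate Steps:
$O{\left(u \right)} = u \left(7 + u\right)$ ($O{\left(u \right)} = \left(7 + u\right) u = u \left(7 + u\right)$)
$s = 1$ ($s = \sqrt{1} = 1$)
$G{\left(g,n \right)} = 1 + g n$ ($G{\left(g,n \right)} = g n + 1 = 1 + g n$)
$k{\left(Z,C \right)} = Z + Z \left(7 + Z\right)$
$k{\left(-16,G{\left(-3 - -3,3 \right)} \right)} + 2746 = - 16 \left(8 - 16\right) + 2746 = \left(-16\right) \left(-8\right) + 2746 = 128 + 2746 = 2874$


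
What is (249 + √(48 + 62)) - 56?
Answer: 193 + √110 ≈ 203.49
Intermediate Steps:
(249 + √(48 + 62)) - 56 = (249 + √110) - 56 = 193 + √110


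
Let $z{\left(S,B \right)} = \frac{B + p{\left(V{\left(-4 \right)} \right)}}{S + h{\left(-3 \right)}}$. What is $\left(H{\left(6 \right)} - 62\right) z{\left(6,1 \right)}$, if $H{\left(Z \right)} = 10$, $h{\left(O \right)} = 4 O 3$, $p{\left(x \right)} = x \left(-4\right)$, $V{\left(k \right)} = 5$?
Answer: $- \frac{494}{15} \approx -32.933$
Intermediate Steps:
$p{\left(x \right)} = - 4 x$
$h{\left(O \right)} = 12 O$
$z{\left(S,B \right)} = \frac{-20 + B}{-36 + S}$ ($z{\left(S,B \right)} = \frac{B - 20}{S + 12 \left(-3\right)} = \frac{B - 20}{S - 36} = \frac{-20 + B}{-36 + S}$)
$\left(H{\left(6 \right)} - 62\right) z{\left(6,1 \right)} = \left(10 - 62\right) \frac{-20 + 1}{-36 + 6} = - 52 \frac{1}{-30} \left(-19\right) = - 52 \left(\left(- \frac{1}{30}\right) \left(-19\right)\right) = \left(-52\right) \frac{19}{30} = - \frac{494}{15}$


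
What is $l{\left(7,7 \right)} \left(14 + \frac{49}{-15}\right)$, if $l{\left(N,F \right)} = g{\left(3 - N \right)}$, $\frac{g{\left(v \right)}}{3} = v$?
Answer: $- \frac{644}{5} \approx -128.8$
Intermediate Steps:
$g{\left(v \right)} = 3 v$
$l{\left(N,F \right)} = 9 - 3 N$ ($l{\left(N,F \right)} = 3 \left(3 - N\right) = 9 - 3 N$)
$l{\left(7,7 \right)} \left(14 + \frac{49}{-15}\right) = \left(9 - 21\right) \left(14 + \frac{49}{-15}\right) = \left(9 - 21\right) \left(14 + 49 \left(- \frac{1}{15}\right)\right) = - 12 \left(14 - \frac{49}{15}\right) = \left(-12\right) \frac{161}{15} = - \frac{644}{5}$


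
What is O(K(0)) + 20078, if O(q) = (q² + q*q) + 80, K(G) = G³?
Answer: 20158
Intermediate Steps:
O(q) = 80 + 2*q² (O(q) = (q² + q²) + 80 = 2*q² + 80 = 80 + 2*q²)
O(K(0)) + 20078 = (80 + 2*(0³)²) + 20078 = (80 + 2*0²) + 20078 = (80 + 2*0) + 20078 = (80 + 0) + 20078 = 80 + 20078 = 20158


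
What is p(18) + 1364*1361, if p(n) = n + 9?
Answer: 1856431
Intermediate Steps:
p(n) = 9 + n
p(18) + 1364*1361 = (9 + 18) + 1364*1361 = 27 + 1856404 = 1856431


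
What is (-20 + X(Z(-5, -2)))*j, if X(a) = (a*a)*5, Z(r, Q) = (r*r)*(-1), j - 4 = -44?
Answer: -124200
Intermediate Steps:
j = -40 (j = 4 - 44 = -40)
Z(r, Q) = -r² (Z(r, Q) = r²*(-1) = -r²)
X(a) = 5*a² (X(a) = a²*5 = 5*a²)
(-20 + X(Z(-5, -2)))*j = (-20 + 5*(-1*(-5)²)²)*(-40) = (-20 + 5*(-1*25)²)*(-40) = (-20 + 5*(-25)²)*(-40) = (-20 + 5*625)*(-40) = (-20 + 3125)*(-40) = 3105*(-40) = -124200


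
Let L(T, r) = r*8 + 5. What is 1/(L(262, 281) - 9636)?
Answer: -1/7383 ≈ -0.00013545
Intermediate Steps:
L(T, r) = 5 + 8*r (L(T, r) = 8*r + 5 = 5 + 8*r)
1/(L(262, 281) - 9636) = 1/((5 + 8*281) - 9636) = 1/((5 + 2248) - 9636) = 1/(2253 - 9636) = 1/(-7383) = -1/7383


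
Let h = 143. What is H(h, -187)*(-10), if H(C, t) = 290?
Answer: -2900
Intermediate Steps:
H(h, -187)*(-10) = 290*(-10) = -2900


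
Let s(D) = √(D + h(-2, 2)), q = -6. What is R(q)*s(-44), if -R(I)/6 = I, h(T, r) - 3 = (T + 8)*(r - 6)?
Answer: 36*I*√65 ≈ 290.24*I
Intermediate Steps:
h(T, r) = 3 + (-6 + r)*(8 + T) (h(T, r) = 3 + (T + 8)*(r - 6) = 3 + (8 + T)*(-6 + r) = 3 + (-6 + r)*(8 + T))
R(I) = -6*I
s(D) = √(-21 + D) (s(D) = √(D + (-45 - 6*(-2) + 8*2 - 2*2)) = √(D + (-45 + 12 + 16 - 4)) = √(D - 21) = √(-21 + D))
R(q)*s(-44) = (-6*(-6))*√(-21 - 44) = 36*√(-65) = 36*(I*√65) = 36*I*√65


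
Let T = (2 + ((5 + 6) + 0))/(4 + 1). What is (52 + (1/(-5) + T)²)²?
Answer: 2085136/625 ≈ 3336.2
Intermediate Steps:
T = 13/5 (T = (2 + (11 + 0))/5 = (2 + 11)*(⅕) = 13*(⅕) = 13/5 ≈ 2.6000)
(52 + (1/(-5) + T)²)² = (52 + (1/(-5) + 13/5)²)² = (52 + (-⅕ + 13/5)²)² = (52 + (12/5)²)² = (52 + 144/25)² = (1444/25)² = 2085136/625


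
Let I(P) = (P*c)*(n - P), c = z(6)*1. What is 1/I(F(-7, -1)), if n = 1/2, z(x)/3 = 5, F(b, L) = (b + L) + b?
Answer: -2/6975 ≈ -0.00028674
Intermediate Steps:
F(b, L) = L + 2*b (F(b, L) = (L + b) + b = L + 2*b)
z(x) = 15 (z(x) = 3*5 = 15)
n = 1/2 (n = 1*(1/2) = 1/2 ≈ 0.50000)
c = 15 (c = 15*1 = 15)
I(P) = 15*P*(1/2 - P) (I(P) = (P*15)*(1/2 - P) = (15*P)*(1/2 - P) = 15*P*(1/2 - P))
1/I(F(-7, -1)) = 1/(15*(-1 + 2*(-7))*(1 - 2*(-1 + 2*(-7)))/2) = 1/(15*(-1 - 14)*(1 - 2*(-1 - 14))/2) = 1/((15/2)*(-15)*(1 - 2*(-15))) = 1/((15/2)*(-15)*(1 + 30)) = 1/((15/2)*(-15)*31) = 1/(-6975/2) = -2/6975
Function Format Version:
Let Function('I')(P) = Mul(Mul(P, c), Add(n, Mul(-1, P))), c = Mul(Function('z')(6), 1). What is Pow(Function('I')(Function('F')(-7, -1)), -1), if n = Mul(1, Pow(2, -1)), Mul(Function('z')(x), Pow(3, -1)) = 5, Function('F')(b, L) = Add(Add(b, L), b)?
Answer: Rational(-2, 6975) ≈ -0.00028674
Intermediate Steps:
Function('F')(b, L) = Add(L, Mul(2, b)) (Function('F')(b, L) = Add(Add(L, b), b) = Add(L, Mul(2, b)))
Function('z')(x) = 15 (Function('z')(x) = Mul(3, 5) = 15)
n = Rational(1, 2) (n = Mul(1, Rational(1, 2)) = Rational(1, 2) ≈ 0.50000)
c = 15 (c = Mul(15, 1) = 15)
Function('I')(P) = Mul(15, P, Add(Rational(1, 2), Mul(-1, P))) (Function('I')(P) = Mul(Mul(P, 15), Add(Rational(1, 2), Mul(-1, P))) = Mul(Mul(15, P), Add(Rational(1, 2), Mul(-1, P))) = Mul(15, P, Add(Rational(1, 2), Mul(-1, P))))
Pow(Function('I')(Function('F')(-7, -1)), -1) = Pow(Mul(Rational(15, 2), Add(-1, Mul(2, -7)), Add(1, Mul(-2, Add(-1, Mul(2, -7))))), -1) = Pow(Mul(Rational(15, 2), Add(-1, -14), Add(1, Mul(-2, Add(-1, -14)))), -1) = Pow(Mul(Rational(15, 2), -15, Add(1, Mul(-2, -15))), -1) = Pow(Mul(Rational(15, 2), -15, Add(1, 30)), -1) = Pow(Mul(Rational(15, 2), -15, 31), -1) = Pow(Rational(-6975, 2), -1) = Rational(-2, 6975)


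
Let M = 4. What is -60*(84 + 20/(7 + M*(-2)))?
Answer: -3840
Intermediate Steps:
-60*(84 + 20/(7 + M*(-2))) = -60*(84 + 20/(7 + 4*(-2))) = -60*(84 + 20/(7 - 8)) = -60*(84 + 20/(-1)) = -60*(84 + 20*(-1)) = -60*(84 - 20) = -60*64 = -3840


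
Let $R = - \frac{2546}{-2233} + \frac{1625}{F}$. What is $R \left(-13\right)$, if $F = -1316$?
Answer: $\frac{516451}{419804} \approx 1.2302$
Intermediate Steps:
$R = - \frac{39727}{419804}$ ($R = - \frac{2546}{-2233} + \frac{1625}{-1316} = \left(-2546\right) \left(- \frac{1}{2233}\right) + 1625 \left(- \frac{1}{1316}\right) = \frac{2546}{2233} - \frac{1625}{1316} = - \frac{39727}{419804} \approx -0.094632$)
$R \left(-13\right) = \left(- \frac{39727}{419804}\right) \left(-13\right) = \frac{516451}{419804}$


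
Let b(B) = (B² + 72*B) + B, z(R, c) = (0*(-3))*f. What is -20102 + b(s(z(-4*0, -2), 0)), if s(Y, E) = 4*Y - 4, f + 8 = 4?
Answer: -20378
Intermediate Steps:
f = -4 (f = -8 + 4 = -4)
z(R, c) = 0 (z(R, c) = (0*(-3))*(-4) = 0*(-4) = 0)
s(Y, E) = -4 + 4*Y
b(B) = B² + 73*B
-20102 + b(s(z(-4*0, -2), 0)) = -20102 + (-4 + 4*0)*(73 + (-4 + 4*0)) = -20102 + (-4 + 0)*(73 + (-4 + 0)) = -20102 - 4*(73 - 4) = -20102 - 4*69 = -20102 - 276 = -20378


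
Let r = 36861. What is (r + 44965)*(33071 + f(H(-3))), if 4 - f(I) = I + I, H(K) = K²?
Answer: 2704922082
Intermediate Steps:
f(I) = 4 - 2*I (f(I) = 4 - (I + I) = 4 - 2*I)
(r + 44965)*(33071 + f(H(-3))) = (36861 + 44965)*(33071 + (4 - 2*(-3)²)) = 81826*(33071 + (4 - 2*9)) = 81826*(33071 + (4 - 18)) = 81826*(33071 - 14) = 81826*33057 = 2704922082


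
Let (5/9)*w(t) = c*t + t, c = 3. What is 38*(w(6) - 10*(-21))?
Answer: 48108/5 ≈ 9621.6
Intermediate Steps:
w(t) = 36*t/5 (w(t) = 9*(3*t + t)/5 = 9*(4*t)/5 = 36*t/5)
38*(w(6) - 10*(-21)) = 38*((36/5)*6 - 10*(-21)) = 38*(216/5 + 210) = 38*(1266/5) = 48108/5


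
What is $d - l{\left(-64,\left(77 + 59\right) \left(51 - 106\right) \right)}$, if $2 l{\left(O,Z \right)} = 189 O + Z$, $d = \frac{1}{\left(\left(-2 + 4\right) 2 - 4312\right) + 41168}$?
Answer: $\frac{360785681}{36860} \approx 9788.0$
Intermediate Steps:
$d = \frac{1}{36860}$ ($d = \frac{1}{\left(2 \cdot 2 - 4312\right) + 41168} = \frac{1}{\left(4 - 4312\right) + 41168} = \frac{1}{-4308 + 41168} = \frac{1}{36860} \approx 2.713 \cdot 10^{-5}$)
$l{\left(O,Z \right)} = \frac{Z}{2} + \frac{189 O}{2}$ ($l{\left(O,Z \right)} = \frac{189 O + Z}{2} = \frac{Z + 189 O}{2} = \frac{Z}{2} + \frac{189 O}{2}$)
$d - l{\left(-64,\left(77 + 59\right) \left(51 - 106\right) \right)} = \frac{1}{36860} - \left(\frac{\left(77 + 59\right) \left(51 - 106\right)}{2} + \frac{189}{2} \left(-64\right)\right) = \frac{1}{36860} - \left(\frac{136 \left(-55\right)}{2} - 6048\right) = \frac{1}{36860} - \left(\frac{1}{2} \left(-7480\right) - 6048\right) = \frac{1}{36860} - \left(-3740 - 6048\right) = \frac{1}{36860} - -9788 = \frac{1}{36860} + 9788 = \frac{360785681}{36860}$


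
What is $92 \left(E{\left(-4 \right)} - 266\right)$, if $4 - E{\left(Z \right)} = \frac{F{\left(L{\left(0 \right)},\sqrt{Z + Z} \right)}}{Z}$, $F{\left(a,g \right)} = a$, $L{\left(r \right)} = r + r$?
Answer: $-24104$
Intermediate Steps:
$L{\left(r \right)} = 2 r$
$E{\left(Z \right)} = 4$ ($E{\left(Z \right)} = 4 - \frac{2 \cdot 0}{Z} = 4 - \frac{0}{Z} = 4 - 0 = 4 + 0 = 4$)
$92 \left(E{\left(-4 \right)} - 266\right) = 92 \left(4 - 266\right) = 92 \left(-262\right) = -24104$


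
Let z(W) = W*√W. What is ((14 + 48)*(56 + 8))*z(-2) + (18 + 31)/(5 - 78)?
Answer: -49/73 - 7936*I*√2 ≈ -0.67123 - 11223.0*I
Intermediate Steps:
z(W) = W^(3/2)
((14 + 48)*(56 + 8))*z(-2) + (18 + 31)/(5 - 78) = ((14 + 48)*(56 + 8))*(-2)^(3/2) + (18 + 31)/(5 - 78) = (62*64)*(-2*I*√2) + 49/(-73) = 3968*(-2*I*√2) + 49*(-1/73) = -7936*I*√2 - 49/73 = -49/73 - 7936*I*√2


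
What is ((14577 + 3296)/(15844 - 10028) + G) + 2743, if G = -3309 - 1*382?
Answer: -5495695/5816 ≈ -944.93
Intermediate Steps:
G = -3691 (G = -3309 - 382 = -3691)
((14577 + 3296)/(15844 - 10028) + G) + 2743 = ((14577 + 3296)/(15844 - 10028) - 3691) + 2743 = (17873/5816 - 3691) + 2743 = -21448983/5816 + 2743 = -5495695/5816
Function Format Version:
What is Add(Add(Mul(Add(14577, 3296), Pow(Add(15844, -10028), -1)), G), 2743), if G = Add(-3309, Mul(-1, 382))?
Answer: Rational(-5495695, 5816) ≈ -944.93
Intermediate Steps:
G = -3691 (G = Add(-3309, -382) = -3691)
Add(Add(Mul(Add(14577, 3296), Pow(Add(15844, -10028), -1)), G), 2743) = Add(Add(Mul(Add(14577, 3296), Pow(Add(15844, -10028), -1)), -3691), 2743) = Add(Add(Mul(17873, Pow(5816, -1)), -3691), 2743) = Add(Add(Mul(17873, Rational(1, 5816)), -3691), 2743) = Add(Add(Rational(17873, 5816), -3691), 2743) = Add(Rational(-21448983, 5816), 2743) = Rational(-5495695, 5816)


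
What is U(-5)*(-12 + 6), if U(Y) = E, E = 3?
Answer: -18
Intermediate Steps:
U(Y) = 3
U(-5)*(-12 + 6) = 3*(-12 + 6) = 3*(-6) = -18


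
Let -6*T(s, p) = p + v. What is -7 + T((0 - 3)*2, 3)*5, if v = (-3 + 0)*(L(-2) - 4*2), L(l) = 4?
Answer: -39/2 ≈ -19.500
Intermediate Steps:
v = 12 (v = (-3 + 0)*(4 - 4*2) = -3*(4 - 8) = -3*(-4) = 12)
T(s, p) = -2 - p/6 (T(s, p) = -(p + 12)/6 = -(12 + p)/6 = -2 - p/6)
-7 + T((0 - 3)*2, 3)*5 = -7 + (-2 - ⅙*3)*5 = -7 + (-2 - ½)*5 = -7 - 5/2*5 = -7 - 25/2 = -39/2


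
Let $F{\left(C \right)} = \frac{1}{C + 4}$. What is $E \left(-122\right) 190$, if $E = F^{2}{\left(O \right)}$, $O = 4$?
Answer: $- \frac{5795}{16} \approx -362.19$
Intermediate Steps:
$F{\left(C \right)} = \frac{1}{4 + C}$
$E = \frac{1}{64}$ ($E = \left(\frac{1}{4 + 4}\right)^{2} = \left(\frac{1}{8}\right)^{2} = \frac{1}{64} \approx 0.015625$)
$E \left(-122\right) 190 = \frac{1}{64} \left(-122\right) 190 = \left(- \frac{61}{32}\right) 190 = - \frac{5795}{16}$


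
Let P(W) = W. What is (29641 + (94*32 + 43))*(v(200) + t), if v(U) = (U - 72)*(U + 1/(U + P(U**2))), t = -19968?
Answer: 925210276672/5025 ≈ 1.8412e+8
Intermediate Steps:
v(U) = (-72 + U)*(U + 1/(U + U**2)) (v(U) = (U - 72)*(U + 1/(U + U**2)) = (-72 + U)*(U + 1/(U + U**2)))
(29641 + (94*32 + 43))*(v(200) + t) = (29641 + (94*32 + 43))*((-72 + 200 + 200**4 - 72*200**2 - 71*200**3)/(200*(1 + 200)) - 19968) = (29641 + (3008 + 43))*((1/200)*(-72 + 200 + 1600000000 - 72*40000 - 71*8000000)/201 - 19968) = (29641 + 3051)*((1/200)*(1/201)*(-72 + 200 + 1600000000 - 2880000 - 568000000) - 19968) = 32692*((1/200)*(1/201)*1029120128 - 19968) = 32692*(128640016/5025 - 19968) = 32692*(28300816/5025) = 925210276672/5025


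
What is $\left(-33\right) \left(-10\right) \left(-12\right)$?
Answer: $-3960$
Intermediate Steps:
$\left(-33\right) \left(-10\right) \left(-12\right) = 330 \left(-12\right) = -3960$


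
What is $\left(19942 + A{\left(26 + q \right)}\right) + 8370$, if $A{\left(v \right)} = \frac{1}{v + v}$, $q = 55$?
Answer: $\frac{4586545}{162} \approx 28312.0$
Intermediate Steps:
$A{\left(v \right)} = \frac{1}{2 v}$
$\left(19942 + A{\left(26 + q \right)}\right) + 8370 = \left(19942 + \frac{1}{2 \left(26 + 55\right)}\right) + 8370 = \left(19942 + \frac{1}{2 \cdot 81}\right) + 8370 = \left(19942 + \frac{1}{2} \cdot \frac{1}{81}\right) + 8370 = \left(19942 + \frac{1}{162}\right) + 8370 = \frac{3230605}{162} + 8370 = \frac{4586545}{162}$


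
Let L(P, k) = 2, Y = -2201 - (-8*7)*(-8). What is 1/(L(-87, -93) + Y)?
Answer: -1/2647 ≈ -0.00037779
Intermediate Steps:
Y = -2649 (Y = -2201 - (-56)*(-8) = -2201 - 1*448 = -2201 - 448 = -2649)
1/(L(-87, -93) + Y) = 1/(2 - 2649) = 1/(-2647) = -1/2647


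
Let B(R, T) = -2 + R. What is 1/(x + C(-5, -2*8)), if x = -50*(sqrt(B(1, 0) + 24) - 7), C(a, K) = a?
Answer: 3/535 + 2*sqrt(23)/2461 ≈ 0.0095049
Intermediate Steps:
x = 350 - 50*sqrt(23) (x = -50*(sqrt((-2 + 1) + 24) - 7) = -50*(sqrt(-1 + 24) - 7) = -50*(sqrt(23) - 7) = -50*(-7 + sqrt(23)) = 350 - 50*sqrt(23) ≈ 110.21)
1/(x + C(-5, -2*8)) = 1/((350 - 50*sqrt(23)) - 5) = 1/(345 - 50*sqrt(23))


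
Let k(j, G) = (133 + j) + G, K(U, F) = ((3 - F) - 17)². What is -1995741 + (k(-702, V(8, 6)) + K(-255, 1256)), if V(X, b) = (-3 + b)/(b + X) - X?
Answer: -5367849/14 ≈ -3.8342e+5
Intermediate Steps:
V(X, b) = -X + (-3 + b)/(X + b) (V(X, b) = (-3 + b)/(X + b) - X = -X + (-3 + b)/(X + b))
K(U, F) = (-14 - F)²
k(j, G) = 133 + G + j
-1995741 + (k(-702, V(8, 6)) + K(-255, 1256)) = -1995741 + ((133 + (-3 + 6 - 1*8² - 1*8*6)/(8 + 6) - 702) + (14 + 1256)²) = -1995741 + ((133 + (-3 + 6 - 1*64 - 48)/14 - 702) + 1270²) = -1995741 + ((133 + (-3 + 6 - 64 - 48)/14 - 702) + 1612900) = -1995741 + ((133 + (1/14)*(-109) - 702) + 1612900) = -1995741 + ((133 - 109/14 - 702) + 1612900) = -1995741 + (-8075/14 + 1612900) = -1995741 + 22572525/14 = -5367849/14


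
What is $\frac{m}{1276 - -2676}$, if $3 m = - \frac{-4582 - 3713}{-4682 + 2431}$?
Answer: $- \frac{2765}{8895952} \approx -0.00031082$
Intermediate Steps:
$m = - \frac{2765}{2251}$ ($m = \frac{\left(-1\right) \frac{-4582 - 3713}{-4682 + 2431}}{3} = \frac{\left(-1\right) \left(- \frac{8295}{-2251}\right)}{3} = \frac{\left(-1\right) \left(\left(-8295\right) \left(- \frac{1}{2251}\right)\right)}{3} = \frac{\left(-1\right) \frac{8295}{2251}}{3} = \frac{1}{3} \left(- \frac{8295}{2251}\right) = - \frac{2765}{2251} \approx -1.2283$)
$\frac{m}{1276 - -2676} = - \frac{2765}{2251 \left(1276 - -2676\right)} = - \frac{2765}{2251 \left(1276 + 2676\right)} = - \frac{2765}{2251 \cdot 3952} = \left(- \frac{2765}{2251}\right) \frac{1}{3952} = - \frac{2765}{8895952}$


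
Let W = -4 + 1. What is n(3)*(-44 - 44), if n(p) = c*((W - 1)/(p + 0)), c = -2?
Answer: -704/3 ≈ -234.67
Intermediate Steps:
W = -3
n(p) = 8/p (n(p) = -2*(-3 - 1)/(p + 0) = -(-8)/p = 8/p)
n(3)*(-44 - 44) = (8/3)*(-44 - 44) = (8*(1/3))*(-88) = (8/3)*(-88) = -704/3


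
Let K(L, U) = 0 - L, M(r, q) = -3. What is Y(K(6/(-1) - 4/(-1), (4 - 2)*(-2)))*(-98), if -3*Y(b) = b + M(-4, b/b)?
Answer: -98/3 ≈ -32.667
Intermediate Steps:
K(L, U) = -L
Y(b) = 1 - b/3 (Y(b) = -(b - 3)/3 = -(-3 + b)/3 = 1 - b/3)
Y(K(6/(-1) - 4/(-1), (4 - 2)*(-2)))*(-98) = (1 - (-1)*(6/(-1) - 4/(-1))/3)*(-98) = (1 - (-1)*(6*(-1) - 4*(-1))/3)*(-98) = (1 - (-1)*(-6 + 4)/3)*(-98) = (1 - (-1)*(-2)/3)*(-98) = (1 - 1/3*2)*(-98) = (1 - 2/3)*(-98) = (1/3)*(-98) = -98/3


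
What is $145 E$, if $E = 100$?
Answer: $14500$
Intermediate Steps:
$145 E = 145 \cdot 100 = 14500$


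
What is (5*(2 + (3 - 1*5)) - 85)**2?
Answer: 7225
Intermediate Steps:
(5*(2 + (3 - 1*5)) - 85)**2 = (5*(2 + (3 - 5)) - 85)**2 = (5*(2 - 2) - 85)**2 = (5*0 - 85)**2 = (0 - 85)**2 = (-85)**2 = 7225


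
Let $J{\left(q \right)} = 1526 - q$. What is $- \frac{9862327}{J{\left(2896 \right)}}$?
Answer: $\frac{9862327}{1370} \approx 7198.8$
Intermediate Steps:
$- \frac{9862327}{J{\left(2896 \right)}} = - \frac{9862327}{1526 - 2896} = - \frac{9862327}{-1370} = \left(-9862327\right) \left(- \frac{1}{1370}\right) = \frac{9862327}{1370}$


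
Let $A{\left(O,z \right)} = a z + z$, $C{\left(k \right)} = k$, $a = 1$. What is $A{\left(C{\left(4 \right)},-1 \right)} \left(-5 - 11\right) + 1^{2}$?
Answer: $33$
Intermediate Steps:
$A{\left(O,z \right)} = 2 z$ ($A{\left(O,z \right)} = 1 z + z = z + z = 2 z$)
$A{\left(C{\left(4 \right)},-1 \right)} \left(-5 - 11\right) + 1^{2} = 2 \left(-1\right) \left(-5 - 11\right) + 1^{2} = \left(-2\right) \left(-16\right) + 1 = 32 + 1 = 33$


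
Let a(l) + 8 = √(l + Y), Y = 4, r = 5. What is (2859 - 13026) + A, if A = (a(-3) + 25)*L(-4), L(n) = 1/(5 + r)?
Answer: -50826/5 ≈ -10165.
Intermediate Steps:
L(n) = ⅒ (L(n) = 1/(5 + 5) = 1/10 = ⅒)
a(l) = -8 + √(4 + l) (a(l) = -8 + √(l + 4) = -8 + √(4 + l))
A = 9/5 (A = ((-8 + √(4 - 3)) + 25)*(⅒) = ((-8 + √1) + 25)*(⅒) = ((-8 + 1) + 25)*(⅒) = (-7 + 25)*(⅒) = 18*(⅒) = 9/5 ≈ 1.8000)
(2859 - 13026) + A = (2859 - 13026) + 9/5 = -10167 + 9/5 = -50826/5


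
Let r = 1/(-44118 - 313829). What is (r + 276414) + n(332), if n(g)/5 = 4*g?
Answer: 101318330137/357947 ≈ 2.8305e+5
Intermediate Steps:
n(g) = 20*g (n(g) = 5*(4*g) = 20*g)
r = -1/357947 (r = 1/(-357947) = -1/357947 ≈ -2.7937e-6)
(r + 276414) + n(332) = (-1/357947 + 276414) + 20*332 = 98941562057/357947 + 6640 = 101318330137/357947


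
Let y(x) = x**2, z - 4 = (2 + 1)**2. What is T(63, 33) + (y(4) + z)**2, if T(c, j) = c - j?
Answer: 871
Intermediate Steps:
z = 13 (z = 4 + (2 + 1)**2 = 4 + 3**2 = 4 + 9 = 13)
T(63, 33) + (y(4) + z)**2 = (63 - 1*33) + (4**2 + 13)**2 = (63 - 33) + (16 + 13)**2 = 30 + 29**2 = 30 + 841 = 871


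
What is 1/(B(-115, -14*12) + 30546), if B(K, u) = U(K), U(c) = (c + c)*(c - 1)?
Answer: 1/57226 ≈ 1.7475e-5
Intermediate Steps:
U(c) = 2*c*(-1 + c) (U(c) = (2*c)*(-1 + c) = 2*c*(-1 + c))
B(K, u) = 2*K*(-1 + K)
1/(B(-115, -14*12) + 30546) = 1/(2*(-115)*(-1 - 115) + 30546) = 1/(2*(-115)*(-116) + 30546) = 1/(26680 + 30546) = 1/57226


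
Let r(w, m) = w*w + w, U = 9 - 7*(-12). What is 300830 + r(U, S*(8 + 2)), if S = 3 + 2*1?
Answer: 309572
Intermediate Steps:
S = 5 (S = 3 + 2 = 5)
U = 93 (U = 9 + 84 = 93)
r(w, m) = w + w² (r(w, m) = w² + w = w + w²)
300830 + r(U, S*(8 + 2)) = 300830 + 93*(1 + 93) = 300830 + 93*94 = 300830 + 8742 = 309572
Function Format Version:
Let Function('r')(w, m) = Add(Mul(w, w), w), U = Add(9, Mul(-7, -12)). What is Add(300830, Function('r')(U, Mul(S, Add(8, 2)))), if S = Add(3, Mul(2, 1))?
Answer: 309572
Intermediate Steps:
S = 5 (S = Add(3, 2) = 5)
U = 93 (U = Add(9, 84) = 93)
Function('r')(w, m) = Add(w, Pow(w, 2)) (Function('r')(w, m) = Add(Pow(w, 2), w) = Add(w, Pow(w, 2)))
Add(300830, Function('r')(U, Mul(S, Add(8, 2)))) = Add(300830, Mul(93, Add(1, 93))) = Add(300830, Mul(93, 94)) = Add(300830, 8742) = 309572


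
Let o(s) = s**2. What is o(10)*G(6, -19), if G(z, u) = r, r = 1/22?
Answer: 50/11 ≈ 4.5455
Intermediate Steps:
r = 1/22 ≈ 0.045455
G(z, u) = 1/22
o(10)*G(6, -19) = 10**2*(1/22) = 100*(1/22) = 50/11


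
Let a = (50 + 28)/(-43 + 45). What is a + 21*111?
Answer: 2370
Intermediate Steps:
a = 39 (a = 78/2 = 78*(1/2) = 39)
a + 21*111 = 39 + 21*111 = 39 + 2331 = 2370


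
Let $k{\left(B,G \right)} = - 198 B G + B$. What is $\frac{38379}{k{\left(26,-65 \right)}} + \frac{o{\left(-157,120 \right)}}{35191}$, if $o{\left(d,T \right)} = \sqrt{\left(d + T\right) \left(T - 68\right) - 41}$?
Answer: $\frac{38379}{334646} + \frac{i \sqrt{1965}}{35191} \approx 0.11469 + 0.0012596 i$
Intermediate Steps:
$o{\left(d,T \right)} = \sqrt{-41 + \left(-68 + T\right) \left(T + d\right)}$ ($o{\left(d,T \right)} = \sqrt{\left(T + d\right) \left(-68 + T\right) - 41} = \sqrt{\left(-68 + T\right) \left(T + d\right) - 41} = \sqrt{-41 + \left(-68 + T\right) \left(T + d\right)}$)
$k{\left(B,G \right)} = B - 198 B G$ ($k{\left(B,G \right)} = - 198 B G + B = B - 198 B G$)
$\frac{38379}{k{\left(26,-65 \right)}} + \frac{o{\left(-157,120 \right)}}{35191} = \frac{38379}{26 \left(1 - -12870\right)} + \frac{\sqrt{-41 + 120^{2} - 8160 - -10676 + 120 \left(-157\right)}}{35191} = \frac{38379}{26 \left(1 + 12870\right)} + \sqrt{-41 + 14400 - 8160 + 10676 - 18840} \cdot \frac{1}{35191} = \frac{38379}{26 \cdot 12871} + \sqrt{-1965} \cdot \frac{1}{35191} = \frac{38379}{334646} + i \sqrt{1965} \cdot \frac{1}{35191} = 38379 \cdot \frac{1}{334646} + \frac{i \sqrt{1965}}{35191} = \frac{38379}{334646} + \frac{i \sqrt{1965}}{35191}$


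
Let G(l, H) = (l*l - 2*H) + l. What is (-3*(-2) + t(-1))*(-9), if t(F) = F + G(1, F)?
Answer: -81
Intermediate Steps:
G(l, H) = l + l² - 2*H (G(l, H) = (l² - 2*H) + l = l + l² - 2*H)
t(F) = 2 - F (t(F) = F + (1 + 1² - 2*F) = F + (1 + 1 - 2*F) = F + (2 - 2*F) = 2 - F)
(-3*(-2) + t(-1))*(-9) = (-3*(-2) + (2 - 1*(-1)))*(-9) = (6 + (2 + 1))*(-9) = (6 + 3)*(-9) = 9*(-9) = -81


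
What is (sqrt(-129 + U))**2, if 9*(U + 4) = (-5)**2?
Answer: -1172/9 ≈ -130.22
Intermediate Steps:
U = -11/9 (U = -4 + (1/9)*(-5)**2 = -4 + (1/9)*25 = -4 + 25/9 = -11/9 ≈ -1.2222)
(sqrt(-129 + U))**2 = (sqrt(-129 - 11/9))**2 = (sqrt(-1172/9))**2 = (2*I*sqrt(293)/3)**2 = -1172/9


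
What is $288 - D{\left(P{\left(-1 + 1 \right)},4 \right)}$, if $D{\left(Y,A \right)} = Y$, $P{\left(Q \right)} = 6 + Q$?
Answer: $282$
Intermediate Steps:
$288 - D{\left(P{\left(-1 + 1 \right)},4 \right)} = 288 - \left(6 + \left(-1 + 1\right)\right) = 288 - \left(6 + 0\right) = 288 - 6 = 282$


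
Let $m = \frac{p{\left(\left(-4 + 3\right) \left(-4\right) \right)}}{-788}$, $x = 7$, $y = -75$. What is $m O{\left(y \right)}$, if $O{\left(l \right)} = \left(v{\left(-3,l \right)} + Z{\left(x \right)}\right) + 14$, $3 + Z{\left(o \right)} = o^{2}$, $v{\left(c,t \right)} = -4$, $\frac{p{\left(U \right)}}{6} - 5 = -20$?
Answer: $\frac{1260}{197} \approx 6.3959$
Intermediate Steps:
$p{\left(U \right)} = -90$ ($p{\left(U \right)} = 30 + 6 \left(-20\right) = 30 - 120 = -90$)
$Z{\left(o \right)} = -3 + o^{2}$
$O{\left(l \right)} = 56$ ($O{\left(l \right)} = \left(-4 - \left(3 - 7^{2}\right)\right) + 14 = \left(-4 + \left(-3 + 49\right)\right) + 14 = \left(-4 + 46\right) + 14 = 42 + 14 = 56$)
$m = \frac{45}{394}$ ($m = - \frac{90}{-788} = \left(-90\right) \left(- \frac{1}{788}\right) = \frac{45}{394} \approx 0.11421$)
$m O{\left(y \right)} = \frac{45}{394} \cdot 56 = \frac{1260}{197}$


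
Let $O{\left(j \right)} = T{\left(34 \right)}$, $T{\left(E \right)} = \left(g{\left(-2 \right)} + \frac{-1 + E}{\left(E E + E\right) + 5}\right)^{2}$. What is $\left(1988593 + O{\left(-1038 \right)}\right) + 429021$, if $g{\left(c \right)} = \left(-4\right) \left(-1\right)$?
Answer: $\frac{3452436397319}{1428025} \approx 2.4176 \cdot 10^{6}$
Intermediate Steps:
$g{\left(c \right)} = 4$
$T{\left(E \right)} = \left(4 + \frac{-1 + E}{5 + E + E^{2}}\right)^{2}$ ($T{\left(E \right)} = \left(4 + \frac{-1 + E}{\left(E E + E\right) + 5}\right)^{2} = \left(4 + \frac{-1 + E}{\left(E^{2} + E\right) + 5}\right)^{2} = \left(4 + \frac{-1 + E}{\left(E + E^{2}\right) + 5}\right)^{2} = \left(4 + \frac{-1 + E}{5 + E + E^{2}}\right)^{2}$)
$O{\left(j \right)} = \frac{23164969}{1428025}$ ($O{\left(j \right)} = \frac{\left(19 + 4 \cdot 34^{2} + 5 \cdot 34\right)^{2}}{\left(5 + 34 + 34^{2}\right)^{2}} = \frac{\left(19 + 4 \cdot 1156 + 170\right)^{2}}{\left(5 + 34 + 1156\right)^{2}} = \frac{\left(19 + 4624 + 170\right)^{2}}{1428025} = \frac{4813^{2}}{1428025} = \frac{1}{1428025} \cdot 23164969 = \frac{23164969}{1428025}$)
$\left(1988593 + O{\left(-1038 \right)}\right) + 429021 = \left(1988593 + \frac{23164969}{1428025}\right) + 429021 = \frac{2839783683794}{1428025} + 429021 = \frac{3452436397319}{1428025}$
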